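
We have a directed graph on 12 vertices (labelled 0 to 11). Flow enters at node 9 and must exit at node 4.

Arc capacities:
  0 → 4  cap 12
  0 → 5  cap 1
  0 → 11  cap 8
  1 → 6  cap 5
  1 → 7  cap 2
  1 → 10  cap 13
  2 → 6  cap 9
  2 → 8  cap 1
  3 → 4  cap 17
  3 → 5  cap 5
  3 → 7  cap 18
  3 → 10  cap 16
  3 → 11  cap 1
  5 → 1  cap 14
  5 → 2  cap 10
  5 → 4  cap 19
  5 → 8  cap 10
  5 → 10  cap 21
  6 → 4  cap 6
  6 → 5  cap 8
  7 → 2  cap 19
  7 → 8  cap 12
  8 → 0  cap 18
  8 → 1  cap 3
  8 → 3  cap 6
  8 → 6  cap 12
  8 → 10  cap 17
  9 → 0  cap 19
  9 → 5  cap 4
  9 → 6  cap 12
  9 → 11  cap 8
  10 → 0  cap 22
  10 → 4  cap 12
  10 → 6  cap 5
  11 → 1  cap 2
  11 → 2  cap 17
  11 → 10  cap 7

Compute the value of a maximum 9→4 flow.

Maximum flow value: 41

augment #1: 9→0→4 bottleneck 12, total now 12
augment #2: 9→5→4 bottleneck 4, total now 16
augment #3: 9→6→4 bottleneck 6, total now 22
augment #4: 9→0→5→4 bottleneck 1, total now 23
augment #5: 9→6→5→4 bottleneck 6, total now 29
augment #6: 9→11→10→4 bottleneck 7, total now 36
augment #7: 9→11→1→10→4 bottleneck 1, total now 37
augment #8: 9→0→11→1→10→4 bottleneck 1, total now 38
augment #9: 9→0→11→2→6→5→4 bottleneck 2, total now 40
augment #10: 9→0→11→2→8→3→4 bottleneck 1, total now 41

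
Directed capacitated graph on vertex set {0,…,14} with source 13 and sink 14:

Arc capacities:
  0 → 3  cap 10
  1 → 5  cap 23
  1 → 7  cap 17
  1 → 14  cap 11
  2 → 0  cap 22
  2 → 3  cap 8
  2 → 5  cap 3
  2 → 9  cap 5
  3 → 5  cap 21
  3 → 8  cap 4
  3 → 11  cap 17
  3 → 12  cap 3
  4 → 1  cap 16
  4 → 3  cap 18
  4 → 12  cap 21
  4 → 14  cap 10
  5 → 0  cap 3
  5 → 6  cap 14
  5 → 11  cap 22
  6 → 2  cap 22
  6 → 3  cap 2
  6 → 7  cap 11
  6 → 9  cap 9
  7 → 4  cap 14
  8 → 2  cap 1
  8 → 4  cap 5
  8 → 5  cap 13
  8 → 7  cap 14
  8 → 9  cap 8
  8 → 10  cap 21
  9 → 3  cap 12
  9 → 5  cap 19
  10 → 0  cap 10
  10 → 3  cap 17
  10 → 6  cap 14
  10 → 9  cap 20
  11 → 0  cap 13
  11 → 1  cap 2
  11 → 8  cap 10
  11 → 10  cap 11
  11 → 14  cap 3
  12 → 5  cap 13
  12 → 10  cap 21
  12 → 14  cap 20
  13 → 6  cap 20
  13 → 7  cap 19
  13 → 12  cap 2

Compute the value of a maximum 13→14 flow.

Maximum flow value: 29

augment #1: 13→12→14 bottleneck 2, total now 2
augment #2: 13→7→4→14 bottleneck 10, total now 12
augment #3: 13→6→3→11→14 bottleneck 2, total now 14
augment #4: 13→7→4→1→14 bottleneck 4, total now 18
augment #5: 13→6→2→3→11→14 bottleneck 1, total now 19
augment #6: 13→6→2→3→12→14 bottleneck 3, total now 22
augment #7: 13→6→2→3→11→1→14 bottleneck 2, total now 24
augment #8: 13→6→2→3→8→4→1→14 bottleneck 2, total now 26
augment #9: 13→6→9→3→8→4→1→14 bottleneck 2, total now 28
augment #10: 13→6→2→5→11→8→4→1→14 bottleneck 1, total now 29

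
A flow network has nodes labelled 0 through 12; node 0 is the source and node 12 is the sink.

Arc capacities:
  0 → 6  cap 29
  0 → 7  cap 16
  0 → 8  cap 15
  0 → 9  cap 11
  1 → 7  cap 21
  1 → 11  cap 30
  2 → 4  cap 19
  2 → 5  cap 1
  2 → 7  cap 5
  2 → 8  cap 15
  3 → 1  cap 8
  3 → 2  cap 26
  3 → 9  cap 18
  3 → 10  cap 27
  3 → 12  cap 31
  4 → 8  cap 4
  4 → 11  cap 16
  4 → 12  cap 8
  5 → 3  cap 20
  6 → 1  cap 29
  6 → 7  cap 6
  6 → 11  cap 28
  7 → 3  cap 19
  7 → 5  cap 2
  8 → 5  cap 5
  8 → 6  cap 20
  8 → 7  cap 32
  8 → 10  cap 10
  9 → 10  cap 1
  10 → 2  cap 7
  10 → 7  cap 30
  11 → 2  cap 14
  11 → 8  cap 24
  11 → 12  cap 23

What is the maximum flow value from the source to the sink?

augment #1: 0→6→11→12 bottleneck 23, total now 23
augment #2: 0→7→3→12 bottleneck 16, total now 39
augment #3: 0→6→7→3→12 bottleneck 3, total now 42
augment #4: 0→8→5→3→12 bottleneck 5, total now 47
augment #5: 0→6→7→5→3→12 bottleneck 2, total now 49
augment #6: 0→6→11→2→4→12 bottleneck 1, total now 50
augment #7: 0→8→10→2→4→12 bottleneck 7, total now 57
augment #8: 0→8→6→11→2→5→3→12 bottleneck 1, total now 58

Maximum flow value: 58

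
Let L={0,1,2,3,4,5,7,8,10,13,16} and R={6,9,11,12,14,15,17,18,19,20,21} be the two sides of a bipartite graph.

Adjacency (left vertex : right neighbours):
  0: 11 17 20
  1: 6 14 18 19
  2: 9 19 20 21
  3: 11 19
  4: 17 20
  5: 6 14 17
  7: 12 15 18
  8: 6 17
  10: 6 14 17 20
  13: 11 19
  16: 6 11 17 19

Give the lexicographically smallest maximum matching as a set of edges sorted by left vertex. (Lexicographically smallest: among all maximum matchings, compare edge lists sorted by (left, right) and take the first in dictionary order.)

|M| = 9 (so the lex-smallest maximum matching has 9 edges)
process left vertices in ascending order; for each, take the smallest-labelled available neighbour that still permits 9 edges overall, or leave it unmatched if none does
lex-smallest matching: {0-11, 1-18, 2-9, 3-19, 4-17, 5-14, 7-12, 8-6, 10-20}

Lex-smallest maximum matching: {(0,11), (1,18), (2,9), (3,19), (4,17), (5,14), (7,12), (8,6), (10,20)}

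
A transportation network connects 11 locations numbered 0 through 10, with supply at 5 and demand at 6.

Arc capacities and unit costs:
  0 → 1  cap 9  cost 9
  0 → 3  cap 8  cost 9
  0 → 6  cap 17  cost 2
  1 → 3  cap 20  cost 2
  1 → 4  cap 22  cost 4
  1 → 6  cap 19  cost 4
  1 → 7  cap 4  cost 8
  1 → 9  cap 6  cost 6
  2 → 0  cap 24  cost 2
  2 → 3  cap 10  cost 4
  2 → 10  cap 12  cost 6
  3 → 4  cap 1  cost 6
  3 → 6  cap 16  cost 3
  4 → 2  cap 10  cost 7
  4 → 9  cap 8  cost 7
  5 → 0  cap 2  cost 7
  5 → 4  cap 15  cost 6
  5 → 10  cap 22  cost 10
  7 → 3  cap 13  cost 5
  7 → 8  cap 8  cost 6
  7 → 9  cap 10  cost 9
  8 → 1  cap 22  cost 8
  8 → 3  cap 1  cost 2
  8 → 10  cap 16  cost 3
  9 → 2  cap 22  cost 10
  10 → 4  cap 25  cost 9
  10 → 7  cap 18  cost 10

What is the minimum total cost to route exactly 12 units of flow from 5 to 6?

shortest-cost path #1: 5→0→6 push 2 @ unit cost 9 (adds 18)
shortest-cost path #2: 5→4→2→0→6 push 10 @ unit cost 17 (adds 170)
total cost = 188

Minimum cost for 12 units: 188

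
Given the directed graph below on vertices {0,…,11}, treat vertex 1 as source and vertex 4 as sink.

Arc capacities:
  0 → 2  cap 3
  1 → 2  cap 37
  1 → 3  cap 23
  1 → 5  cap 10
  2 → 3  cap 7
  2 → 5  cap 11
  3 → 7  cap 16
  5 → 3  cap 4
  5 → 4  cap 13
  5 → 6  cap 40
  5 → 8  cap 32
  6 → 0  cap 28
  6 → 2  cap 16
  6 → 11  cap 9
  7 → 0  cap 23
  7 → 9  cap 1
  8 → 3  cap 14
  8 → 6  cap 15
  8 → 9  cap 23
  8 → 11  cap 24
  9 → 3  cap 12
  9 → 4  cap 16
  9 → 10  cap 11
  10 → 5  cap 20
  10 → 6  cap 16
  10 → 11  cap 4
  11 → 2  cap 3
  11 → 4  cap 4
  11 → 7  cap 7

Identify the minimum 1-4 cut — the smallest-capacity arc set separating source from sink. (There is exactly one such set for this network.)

Min-cut arcs: {(1,5), (2,5), (7,9)} (total capacity 22)

augment #1: 1→5→4 push 10
augment #2: 1→2→5→4 push 3
augment #3: 1→3→7→9→4 push 1
augment #4: 1→2→5→6→11→4 push 4
augment #5: 1→2→5→8→9→4 push 4
max flow = 22; residual-reachable set from 1 gives S-side
cut edges (S→T): {(1,5), (2,5), (7,9)} total cap 22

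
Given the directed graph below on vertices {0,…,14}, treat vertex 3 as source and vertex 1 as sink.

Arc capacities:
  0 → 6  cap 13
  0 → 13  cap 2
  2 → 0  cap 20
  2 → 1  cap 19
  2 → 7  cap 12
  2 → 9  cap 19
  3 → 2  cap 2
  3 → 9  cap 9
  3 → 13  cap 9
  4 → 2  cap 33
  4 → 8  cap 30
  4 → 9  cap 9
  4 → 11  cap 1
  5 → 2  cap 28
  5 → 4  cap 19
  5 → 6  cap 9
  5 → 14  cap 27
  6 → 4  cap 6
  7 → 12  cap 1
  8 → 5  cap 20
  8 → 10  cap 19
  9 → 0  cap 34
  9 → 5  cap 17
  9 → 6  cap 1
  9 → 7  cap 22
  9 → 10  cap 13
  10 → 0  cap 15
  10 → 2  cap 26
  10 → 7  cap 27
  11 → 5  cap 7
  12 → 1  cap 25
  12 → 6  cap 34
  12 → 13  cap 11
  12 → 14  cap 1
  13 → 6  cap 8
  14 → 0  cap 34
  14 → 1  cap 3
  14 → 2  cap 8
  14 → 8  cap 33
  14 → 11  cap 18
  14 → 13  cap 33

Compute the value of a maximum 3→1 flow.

augment #1: 3→2→1 bottleneck 2, total now 2
augment #2: 3→9→5→2→1 bottleneck 9, total now 11
augment #3: 3→13→6→4→2→1 bottleneck 6, total now 17

Maximum flow value: 17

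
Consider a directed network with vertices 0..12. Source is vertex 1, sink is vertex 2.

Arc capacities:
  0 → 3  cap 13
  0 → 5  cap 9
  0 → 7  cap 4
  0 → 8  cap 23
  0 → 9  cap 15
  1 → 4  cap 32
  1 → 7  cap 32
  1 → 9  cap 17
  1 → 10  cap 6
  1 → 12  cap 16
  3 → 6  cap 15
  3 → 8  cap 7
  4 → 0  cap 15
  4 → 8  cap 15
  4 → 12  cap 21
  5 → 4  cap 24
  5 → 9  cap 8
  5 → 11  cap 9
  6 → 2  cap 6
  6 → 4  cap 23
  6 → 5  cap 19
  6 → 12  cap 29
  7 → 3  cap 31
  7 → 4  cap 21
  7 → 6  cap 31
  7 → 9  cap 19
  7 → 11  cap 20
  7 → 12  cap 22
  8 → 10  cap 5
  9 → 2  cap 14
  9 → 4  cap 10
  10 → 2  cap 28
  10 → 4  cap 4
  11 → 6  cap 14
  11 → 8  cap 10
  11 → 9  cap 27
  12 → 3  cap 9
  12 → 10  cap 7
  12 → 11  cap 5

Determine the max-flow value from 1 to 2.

augment #1: 1→9→2 bottleneck 14, total now 14
augment #2: 1→10→2 bottleneck 6, total now 20
augment #3: 1→7→6→2 bottleneck 6, total now 26
augment #4: 1→12→10→2 bottleneck 7, total now 33
augment #5: 1→4→8→10→2 bottleneck 5, total now 38

Maximum flow value: 38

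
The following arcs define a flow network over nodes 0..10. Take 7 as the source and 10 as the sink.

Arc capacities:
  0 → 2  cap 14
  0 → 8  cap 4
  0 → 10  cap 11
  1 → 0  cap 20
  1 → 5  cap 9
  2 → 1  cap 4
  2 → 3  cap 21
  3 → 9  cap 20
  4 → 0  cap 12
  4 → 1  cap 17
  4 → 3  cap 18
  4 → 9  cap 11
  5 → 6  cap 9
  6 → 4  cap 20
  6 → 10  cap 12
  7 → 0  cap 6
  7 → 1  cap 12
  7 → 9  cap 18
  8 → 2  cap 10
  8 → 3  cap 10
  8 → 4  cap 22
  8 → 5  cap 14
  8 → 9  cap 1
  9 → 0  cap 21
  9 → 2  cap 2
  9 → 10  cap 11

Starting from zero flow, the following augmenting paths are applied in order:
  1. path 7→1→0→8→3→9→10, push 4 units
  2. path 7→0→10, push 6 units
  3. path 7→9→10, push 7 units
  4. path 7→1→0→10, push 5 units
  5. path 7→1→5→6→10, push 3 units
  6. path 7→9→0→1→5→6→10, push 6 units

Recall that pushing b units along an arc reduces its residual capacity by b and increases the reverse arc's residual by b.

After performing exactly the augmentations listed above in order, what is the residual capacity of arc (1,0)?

Residual capacity of (1,0): 17

after path 1 (7→1→0→8→3→9→10, push 4): res(1,0)=16
after path 2 (7→0→10, push 6): res(1,0)=16
after path 3 (7→9→10, push 7): res(1,0)=16
after path 4 (7→1→0→10, push 5): res(1,0)=11
after path 5 (7→1→5→6→10, push 3): res(1,0)=11
after path 6 (7→9→0→1→5→6→10, push 6): res(1,0)=17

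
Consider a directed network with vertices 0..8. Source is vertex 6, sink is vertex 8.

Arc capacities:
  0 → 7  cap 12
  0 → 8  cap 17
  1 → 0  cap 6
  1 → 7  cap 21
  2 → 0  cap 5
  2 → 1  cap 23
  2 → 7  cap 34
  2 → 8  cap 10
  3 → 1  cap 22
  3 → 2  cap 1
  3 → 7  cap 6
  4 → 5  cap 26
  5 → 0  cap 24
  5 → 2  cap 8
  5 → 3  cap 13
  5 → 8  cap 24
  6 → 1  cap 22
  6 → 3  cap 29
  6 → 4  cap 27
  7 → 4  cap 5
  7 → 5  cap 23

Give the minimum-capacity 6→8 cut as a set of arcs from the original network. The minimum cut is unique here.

Min-cut arcs: {(0,8), (3,2), (5,2), (5,8)} (total capacity 50)

augment #1: 6→1→0→8 push 6
augment #2: 6→3→2→8 push 1
augment #3: 6→4→5→8 push 24
augment #4: 6→4→5→0→8 push 2
augment #5: 6→1→7→5→0→8 push 9
augment #6: 6→1→7→5→2→8 push 7
augment #7: 6→3→7→5→2→8 push 1
max flow = 50; residual-reachable set from 6 gives S-side
cut edges (S→T): {(0,8), (3,2), (5,2), (5,8)} total cap 50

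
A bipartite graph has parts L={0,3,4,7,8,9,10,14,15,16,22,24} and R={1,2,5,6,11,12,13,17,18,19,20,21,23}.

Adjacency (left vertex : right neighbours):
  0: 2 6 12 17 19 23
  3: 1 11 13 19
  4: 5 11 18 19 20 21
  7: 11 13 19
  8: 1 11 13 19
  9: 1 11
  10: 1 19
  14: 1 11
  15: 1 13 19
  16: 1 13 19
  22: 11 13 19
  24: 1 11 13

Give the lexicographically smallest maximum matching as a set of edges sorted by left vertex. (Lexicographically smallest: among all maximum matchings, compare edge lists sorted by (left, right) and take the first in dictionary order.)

|M| = 6 (so the lex-smallest maximum matching has 6 edges)
process left vertices in ascending order; for each, take the smallest-labelled available neighbour that still permits 6 edges overall, or leave it unmatched if none does
lex-smallest matching: {0-2, 3-1, 4-5, 7-11, 8-13, 10-19}

Lex-smallest maximum matching: {(0,2), (3,1), (4,5), (7,11), (8,13), (10,19)}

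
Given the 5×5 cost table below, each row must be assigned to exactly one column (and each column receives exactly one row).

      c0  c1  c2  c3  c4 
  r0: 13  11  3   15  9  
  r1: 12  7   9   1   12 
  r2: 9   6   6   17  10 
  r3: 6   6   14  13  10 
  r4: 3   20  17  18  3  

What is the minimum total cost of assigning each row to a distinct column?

Minimum assignment cost: 19

optimal assignment: row0→col2 (cost 3), row1→col3 (cost 1), row2→col1 (cost 6), row3→col0 (cost 6), row4→col4 (cost 3)
total = 3 + 1 + 6 + 6 + 3 = 19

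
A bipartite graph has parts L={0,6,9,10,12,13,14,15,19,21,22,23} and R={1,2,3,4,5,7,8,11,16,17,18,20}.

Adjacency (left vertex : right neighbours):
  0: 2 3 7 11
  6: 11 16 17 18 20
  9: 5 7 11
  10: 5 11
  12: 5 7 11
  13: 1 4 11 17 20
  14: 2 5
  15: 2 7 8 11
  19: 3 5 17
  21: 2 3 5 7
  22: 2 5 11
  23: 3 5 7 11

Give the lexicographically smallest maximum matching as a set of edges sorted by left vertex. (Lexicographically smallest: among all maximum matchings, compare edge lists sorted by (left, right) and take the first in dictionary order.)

|M| = 9 (so the lex-smallest maximum matching has 9 edges)
process left vertices in ascending order; for each, take the smallest-labelled available neighbour that still permits 9 edges overall, or leave it unmatched if none does
lex-smallest matching: {0-2, 6-16, 9-5, 10-11, 12-7, 13-1, 15-8, 19-17, 21-3}

Lex-smallest maximum matching: {(0,2), (6,16), (9,5), (10,11), (12,7), (13,1), (15,8), (19,17), (21,3)}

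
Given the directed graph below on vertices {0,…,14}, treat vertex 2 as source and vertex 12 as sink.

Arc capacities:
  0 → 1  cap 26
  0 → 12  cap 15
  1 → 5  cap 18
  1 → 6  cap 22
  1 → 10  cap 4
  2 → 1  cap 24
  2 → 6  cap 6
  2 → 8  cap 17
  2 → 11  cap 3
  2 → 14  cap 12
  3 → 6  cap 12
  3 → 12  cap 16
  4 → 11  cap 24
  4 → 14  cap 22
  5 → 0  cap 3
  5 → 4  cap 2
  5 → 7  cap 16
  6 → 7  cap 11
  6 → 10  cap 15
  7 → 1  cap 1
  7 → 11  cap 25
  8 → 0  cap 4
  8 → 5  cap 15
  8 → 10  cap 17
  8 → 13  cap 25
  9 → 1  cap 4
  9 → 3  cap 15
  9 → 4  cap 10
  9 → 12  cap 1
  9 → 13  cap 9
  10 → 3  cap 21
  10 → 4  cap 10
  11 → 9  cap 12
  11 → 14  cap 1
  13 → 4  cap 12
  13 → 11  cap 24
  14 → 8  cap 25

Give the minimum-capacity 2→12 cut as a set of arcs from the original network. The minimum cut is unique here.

augment #1: 2→8→0→12 push 4
augment #2: 2→11→9→12 push 1
augment #3: 2→1→5→0→12 push 3
augment #4: 2→1→10→3→12 push 4
augment #5: 2→6→10→3→12 push 6
augment #6: 2→8→10→3→12 push 6
max flow = 24; residual-reachable set from 2 gives S-side
cut edges (S→T): {(3,12), (5,0), (8,0), (9,12)} total cap 24

Min-cut arcs: {(3,12), (5,0), (8,0), (9,12)} (total capacity 24)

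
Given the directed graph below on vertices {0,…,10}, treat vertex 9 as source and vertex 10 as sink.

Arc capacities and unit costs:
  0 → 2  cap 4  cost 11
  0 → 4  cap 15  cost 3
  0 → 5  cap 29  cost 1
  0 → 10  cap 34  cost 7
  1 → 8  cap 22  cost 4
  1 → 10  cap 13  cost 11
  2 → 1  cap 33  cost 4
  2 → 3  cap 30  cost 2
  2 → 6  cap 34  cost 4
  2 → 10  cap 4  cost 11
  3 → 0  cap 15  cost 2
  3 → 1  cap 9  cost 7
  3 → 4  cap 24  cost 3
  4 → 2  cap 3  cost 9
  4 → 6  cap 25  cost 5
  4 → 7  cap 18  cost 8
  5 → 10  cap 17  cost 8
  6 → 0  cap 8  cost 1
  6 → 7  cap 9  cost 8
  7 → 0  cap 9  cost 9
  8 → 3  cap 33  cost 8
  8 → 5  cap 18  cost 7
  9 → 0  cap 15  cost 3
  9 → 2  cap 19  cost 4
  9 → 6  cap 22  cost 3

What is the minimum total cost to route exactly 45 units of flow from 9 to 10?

shortest-cost path #1: 9→0→10 push 15 @ unit cost 10 (adds 150)
shortest-cost path #2: 9→6→0→10 push 8 @ unit cost 11 (adds 88)
shortest-cost path #3: 9→2→10 push 4 @ unit cost 15 (adds 60)
shortest-cost path #4: 9→2→3→0→10 push 11 @ unit cost 15 (adds 165)
shortest-cost path #5: 9→2→3→0→5→10 push 4 @ unit cost 17 (adds 68)
shortest-cost path #6: 9→6→7→0→5→10 push 3 @ unit cost 29 (adds 87)
total cost = 618

Minimum cost for 45 units: 618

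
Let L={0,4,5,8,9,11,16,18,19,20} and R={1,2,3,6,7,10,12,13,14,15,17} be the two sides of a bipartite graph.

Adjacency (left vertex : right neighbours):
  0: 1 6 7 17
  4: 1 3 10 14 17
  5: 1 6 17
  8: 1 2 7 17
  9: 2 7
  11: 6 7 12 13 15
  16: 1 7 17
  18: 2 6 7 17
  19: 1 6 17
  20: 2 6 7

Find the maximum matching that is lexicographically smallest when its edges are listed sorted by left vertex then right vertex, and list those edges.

|M| = 7 (so the lex-smallest maximum matching has 7 edges)
process left vertices in ascending order; for each, take the smallest-labelled available neighbour that still permits 7 edges overall, or leave it unmatched if none does
lex-smallest matching: {0-1, 4-3, 5-6, 8-2, 9-7, 11-12, 16-17}

Lex-smallest maximum matching: {(0,1), (4,3), (5,6), (8,2), (9,7), (11,12), (16,17)}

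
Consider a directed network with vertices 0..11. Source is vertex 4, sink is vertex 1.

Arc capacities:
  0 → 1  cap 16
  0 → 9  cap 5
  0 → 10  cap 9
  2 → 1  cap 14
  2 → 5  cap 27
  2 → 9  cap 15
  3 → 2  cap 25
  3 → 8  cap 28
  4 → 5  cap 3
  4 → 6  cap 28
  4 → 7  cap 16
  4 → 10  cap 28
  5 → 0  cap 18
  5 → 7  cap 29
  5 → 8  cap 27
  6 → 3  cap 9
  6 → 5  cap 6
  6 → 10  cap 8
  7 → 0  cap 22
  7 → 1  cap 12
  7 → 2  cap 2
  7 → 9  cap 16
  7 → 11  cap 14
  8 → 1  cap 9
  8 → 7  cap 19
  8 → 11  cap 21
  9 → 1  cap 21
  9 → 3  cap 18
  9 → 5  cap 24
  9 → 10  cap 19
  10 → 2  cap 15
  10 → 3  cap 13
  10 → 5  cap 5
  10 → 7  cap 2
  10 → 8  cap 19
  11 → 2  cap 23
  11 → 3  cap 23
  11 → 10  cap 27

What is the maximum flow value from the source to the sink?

augment #1: 4→7→1 bottleneck 12, total now 12
augment #2: 4→5→0→1 bottleneck 3, total now 15
augment #3: 4→7→0→1 bottleneck 4, total now 19
augment #4: 4→10→2→1 bottleneck 14, total now 33
augment #5: 4→10→8→1 bottleneck 9, total now 42
augment #6: 4→6→5→0→1 bottleneck 6, total now 48
augment #7: 4→10→2→9→1 bottleneck 1, total now 49
augment #8: 4→10→5→0→1 bottleneck 3, total now 52
augment #9: 4→10→7→9→1 bottleneck 1, total now 53
augment #10: 4→6→3→2→9→1 bottleneck 9, total now 62
augment #11: 4→6→10→7→9→1 bottleneck 1, total now 63
augment #12: 4→6→10→3→2→9→1 bottleneck 5, total now 68
augment #13: 4→6→10→5→0→9→1 bottleneck 2, total now 70

Maximum flow value: 70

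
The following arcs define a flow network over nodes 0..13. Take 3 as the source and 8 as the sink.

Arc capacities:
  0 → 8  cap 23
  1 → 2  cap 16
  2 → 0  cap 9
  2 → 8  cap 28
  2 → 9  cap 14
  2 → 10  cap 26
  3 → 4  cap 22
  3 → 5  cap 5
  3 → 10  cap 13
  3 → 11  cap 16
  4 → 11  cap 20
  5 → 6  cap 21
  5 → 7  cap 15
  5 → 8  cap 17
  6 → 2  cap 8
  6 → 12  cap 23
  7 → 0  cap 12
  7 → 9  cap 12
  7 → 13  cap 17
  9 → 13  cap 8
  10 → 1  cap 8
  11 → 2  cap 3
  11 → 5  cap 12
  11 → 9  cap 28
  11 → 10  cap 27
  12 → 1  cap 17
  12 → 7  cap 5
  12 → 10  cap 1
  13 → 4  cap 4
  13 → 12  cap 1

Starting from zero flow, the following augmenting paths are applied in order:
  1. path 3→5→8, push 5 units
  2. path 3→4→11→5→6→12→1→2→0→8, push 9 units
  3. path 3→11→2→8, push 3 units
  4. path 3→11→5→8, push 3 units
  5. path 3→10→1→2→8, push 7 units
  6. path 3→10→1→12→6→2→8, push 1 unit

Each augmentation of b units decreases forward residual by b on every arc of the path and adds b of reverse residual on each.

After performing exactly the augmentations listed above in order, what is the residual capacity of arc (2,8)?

Residual capacity of (2,8): 17

after path 1 (3→5→8, push 5): res(2,8)=28
after path 2 (3→4→11→5→6→12→1→2→0→8, push 9): res(2,8)=28
after path 3 (3→11→2→8, push 3): res(2,8)=25
after path 4 (3→11→5→8, push 3): res(2,8)=25
after path 5 (3→10→1→2→8, push 7): res(2,8)=18
after path 6 (3→10→1→12→6→2→8, push 1): res(2,8)=17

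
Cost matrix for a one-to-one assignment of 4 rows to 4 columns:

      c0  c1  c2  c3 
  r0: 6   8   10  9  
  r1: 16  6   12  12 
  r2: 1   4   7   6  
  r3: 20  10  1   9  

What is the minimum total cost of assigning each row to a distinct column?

Minimum assignment cost: 17

optimal assignment: row0→col3 (cost 9), row1→col1 (cost 6), row2→col0 (cost 1), row3→col2 (cost 1)
total = 9 + 6 + 1 + 1 = 17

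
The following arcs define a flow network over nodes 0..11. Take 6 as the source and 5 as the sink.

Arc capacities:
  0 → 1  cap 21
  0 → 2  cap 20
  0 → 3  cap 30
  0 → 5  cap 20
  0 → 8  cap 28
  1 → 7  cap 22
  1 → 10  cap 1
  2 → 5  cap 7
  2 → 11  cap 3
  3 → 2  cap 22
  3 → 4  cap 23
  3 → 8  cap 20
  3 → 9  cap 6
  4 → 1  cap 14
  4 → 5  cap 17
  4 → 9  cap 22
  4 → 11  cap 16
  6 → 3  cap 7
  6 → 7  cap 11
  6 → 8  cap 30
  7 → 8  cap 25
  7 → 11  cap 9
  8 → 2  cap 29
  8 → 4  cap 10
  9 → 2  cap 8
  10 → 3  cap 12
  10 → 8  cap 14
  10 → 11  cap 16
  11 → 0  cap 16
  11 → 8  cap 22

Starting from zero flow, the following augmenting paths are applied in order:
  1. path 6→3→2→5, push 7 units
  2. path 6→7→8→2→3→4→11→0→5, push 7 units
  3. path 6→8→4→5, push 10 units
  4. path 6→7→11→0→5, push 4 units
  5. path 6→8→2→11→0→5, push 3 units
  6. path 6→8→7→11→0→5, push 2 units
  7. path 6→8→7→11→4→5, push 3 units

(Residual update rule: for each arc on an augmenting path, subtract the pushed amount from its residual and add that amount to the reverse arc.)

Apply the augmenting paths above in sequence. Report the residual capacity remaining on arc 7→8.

Residual capacity of (7,8): 23

after path 1 (6→3→2→5, push 7): res(7,8)=25
after path 2 (6→7→8→2→3→4→11→0→5, push 7): res(7,8)=18
after path 3 (6→8→4→5, push 10): res(7,8)=18
after path 4 (6→7→11→0→5, push 4): res(7,8)=18
after path 5 (6→8→2→11→0→5, push 3): res(7,8)=18
after path 6 (6→8→7→11→0→5, push 2): res(7,8)=20
after path 7 (6→8→7→11→4→5, push 3): res(7,8)=23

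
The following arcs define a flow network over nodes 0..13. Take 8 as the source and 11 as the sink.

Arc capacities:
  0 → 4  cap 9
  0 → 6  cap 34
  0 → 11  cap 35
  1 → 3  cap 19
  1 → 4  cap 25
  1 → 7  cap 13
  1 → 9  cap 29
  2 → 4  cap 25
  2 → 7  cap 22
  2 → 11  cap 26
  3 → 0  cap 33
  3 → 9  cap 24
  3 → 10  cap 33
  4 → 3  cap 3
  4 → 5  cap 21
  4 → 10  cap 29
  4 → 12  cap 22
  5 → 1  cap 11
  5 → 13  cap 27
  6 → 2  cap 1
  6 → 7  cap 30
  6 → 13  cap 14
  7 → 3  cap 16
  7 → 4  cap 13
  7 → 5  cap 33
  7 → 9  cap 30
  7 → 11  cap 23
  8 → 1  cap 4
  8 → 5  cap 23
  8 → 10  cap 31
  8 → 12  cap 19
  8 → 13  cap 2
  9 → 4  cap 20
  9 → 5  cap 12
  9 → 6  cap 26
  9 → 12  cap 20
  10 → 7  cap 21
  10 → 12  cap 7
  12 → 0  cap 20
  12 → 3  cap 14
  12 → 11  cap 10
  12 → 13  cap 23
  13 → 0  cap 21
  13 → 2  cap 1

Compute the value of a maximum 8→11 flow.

augment #1: 8→12→11 bottleneck 10, total now 10
augment #2: 8→1→7→11 bottleneck 4, total now 14
augment #3: 8→10→7→11 bottleneck 19, total now 33
augment #4: 8→12→0→11 bottleneck 9, total now 42
augment #5: 8→13→0→11 bottleneck 2, total now 44
augment #6: 8→5→13→0→11 bottleneck 19, total now 63
augment #7: 8→5→13→2→11 bottleneck 1, total now 64
augment #8: 8→10→12→0→11 bottleneck 5, total now 69
augment #9: 8→5→1→9→6→2→11 bottleneck 1, total now 70

Maximum flow value: 70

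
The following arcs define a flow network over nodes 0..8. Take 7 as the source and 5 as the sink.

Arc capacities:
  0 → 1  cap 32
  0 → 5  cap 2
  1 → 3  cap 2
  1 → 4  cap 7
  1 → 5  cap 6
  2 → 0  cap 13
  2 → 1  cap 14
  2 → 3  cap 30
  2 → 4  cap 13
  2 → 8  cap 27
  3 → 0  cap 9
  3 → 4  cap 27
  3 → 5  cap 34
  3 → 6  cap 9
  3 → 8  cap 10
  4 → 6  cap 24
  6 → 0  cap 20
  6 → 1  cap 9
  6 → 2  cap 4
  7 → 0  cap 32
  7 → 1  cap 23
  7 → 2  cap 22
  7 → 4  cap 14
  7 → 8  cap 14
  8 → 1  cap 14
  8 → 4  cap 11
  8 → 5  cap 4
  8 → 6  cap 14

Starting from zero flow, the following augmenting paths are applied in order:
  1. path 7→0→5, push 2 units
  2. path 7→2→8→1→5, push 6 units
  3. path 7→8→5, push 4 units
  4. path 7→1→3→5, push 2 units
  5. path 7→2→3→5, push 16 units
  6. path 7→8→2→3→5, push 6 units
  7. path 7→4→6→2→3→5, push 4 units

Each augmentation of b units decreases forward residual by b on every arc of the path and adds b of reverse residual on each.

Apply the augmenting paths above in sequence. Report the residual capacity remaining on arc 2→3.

after path 1 (7→0→5, push 2): res(2,3)=30
after path 2 (7→2→8→1→5, push 6): res(2,3)=30
after path 3 (7→8→5, push 4): res(2,3)=30
after path 4 (7→1→3→5, push 2): res(2,3)=30
after path 5 (7→2→3→5, push 16): res(2,3)=14
after path 6 (7→8→2→3→5, push 6): res(2,3)=8
after path 7 (7→4→6→2→3→5, push 4): res(2,3)=4

Residual capacity of (2,3): 4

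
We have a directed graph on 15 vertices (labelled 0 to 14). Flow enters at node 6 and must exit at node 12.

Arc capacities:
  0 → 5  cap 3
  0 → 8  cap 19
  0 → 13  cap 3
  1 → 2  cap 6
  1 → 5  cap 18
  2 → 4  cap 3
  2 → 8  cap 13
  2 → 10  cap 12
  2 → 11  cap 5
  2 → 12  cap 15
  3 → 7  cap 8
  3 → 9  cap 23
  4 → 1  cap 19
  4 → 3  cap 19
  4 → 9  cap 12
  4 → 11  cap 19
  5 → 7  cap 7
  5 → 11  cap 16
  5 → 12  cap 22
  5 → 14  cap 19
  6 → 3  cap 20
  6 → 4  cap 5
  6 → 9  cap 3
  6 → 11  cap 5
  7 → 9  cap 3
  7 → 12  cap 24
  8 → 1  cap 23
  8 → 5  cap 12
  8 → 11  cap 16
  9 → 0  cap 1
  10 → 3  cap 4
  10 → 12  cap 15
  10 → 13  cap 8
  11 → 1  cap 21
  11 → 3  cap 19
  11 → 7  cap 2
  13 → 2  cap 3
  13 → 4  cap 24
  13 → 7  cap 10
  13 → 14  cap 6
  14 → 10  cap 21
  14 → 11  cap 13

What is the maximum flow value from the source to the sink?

augment #1: 6→3→7→12 bottleneck 8, total now 8
augment #2: 6→11→7→12 bottleneck 2, total now 10
augment #3: 6→4→1→2→12 bottleneck 5, total now 15
augment #4: 6→9→0→5→12 bottleneck 1, total now 16
augment #5: 6→11→1→2→12 bottleneck 1, total now 17
augment #6: 6→11→1→5→12 bottleneck 2, total now 19

Maximum flow value: 19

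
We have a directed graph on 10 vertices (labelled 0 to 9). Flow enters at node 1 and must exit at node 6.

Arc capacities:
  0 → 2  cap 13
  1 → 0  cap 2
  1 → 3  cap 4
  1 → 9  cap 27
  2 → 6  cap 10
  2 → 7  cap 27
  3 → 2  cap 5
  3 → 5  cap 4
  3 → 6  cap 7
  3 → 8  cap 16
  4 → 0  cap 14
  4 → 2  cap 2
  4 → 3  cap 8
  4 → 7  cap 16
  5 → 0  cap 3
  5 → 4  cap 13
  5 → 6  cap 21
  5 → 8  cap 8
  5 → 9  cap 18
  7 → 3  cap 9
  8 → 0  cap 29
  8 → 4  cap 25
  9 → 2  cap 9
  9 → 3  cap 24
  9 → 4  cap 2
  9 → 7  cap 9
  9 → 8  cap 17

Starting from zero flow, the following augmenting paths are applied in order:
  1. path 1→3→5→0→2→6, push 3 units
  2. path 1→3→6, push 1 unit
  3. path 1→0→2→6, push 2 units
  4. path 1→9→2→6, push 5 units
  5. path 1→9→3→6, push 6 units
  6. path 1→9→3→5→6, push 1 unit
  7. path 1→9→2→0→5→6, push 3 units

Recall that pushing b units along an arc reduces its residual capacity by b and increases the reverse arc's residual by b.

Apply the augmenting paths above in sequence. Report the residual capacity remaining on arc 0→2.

Residual capacity of (0,2): 11

after path 1 (1→3→5→0→2→6, push 3): res(0,2)=10
after path 2 (1→3→6, push 1): res(0,2)=10
after path 3 (1→0→2→6, push 2): res(0,2)=8
after path 4 (1→9→2→6, push 5): res(0,2)=8
after path 5 (1→9→3→6, push 6): res(0,2)=8
after path 6 (1→9→3→5→6, push 1): res(0,2)=8
after path 7 (1→9→2→0→5→6, push 3): res(0,2)=11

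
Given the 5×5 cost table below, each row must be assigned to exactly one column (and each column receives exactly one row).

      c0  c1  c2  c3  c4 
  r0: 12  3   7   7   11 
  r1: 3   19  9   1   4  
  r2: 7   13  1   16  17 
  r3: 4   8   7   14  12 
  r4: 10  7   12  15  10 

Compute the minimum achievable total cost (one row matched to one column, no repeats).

optimal assignment: row0→col1 (cost 3), row1→col3 (cost 1), row2→col2 (cost 1), row3→col0 (cost 4), row4→col4 (cost 10)
total = 3 + 1 + 1 + 4 + 10 = 19

Minimum assignment cost: 19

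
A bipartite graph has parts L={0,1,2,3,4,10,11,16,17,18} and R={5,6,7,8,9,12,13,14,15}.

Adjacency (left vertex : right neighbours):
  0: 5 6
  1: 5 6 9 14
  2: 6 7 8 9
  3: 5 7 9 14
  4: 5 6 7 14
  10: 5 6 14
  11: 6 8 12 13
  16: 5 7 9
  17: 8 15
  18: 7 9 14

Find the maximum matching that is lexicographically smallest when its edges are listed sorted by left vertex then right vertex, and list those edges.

|M| = 8 (so the lex-smallest maximum matching has 8 edges)
process left vertices in ascending order; for each, take the smallest-labelled available neighbour that still permits 8 edges overall, or leave it unmatched if none does
lex-smallest matching: {0-5, 1-6, 2-8, 3-7, 4-14, 11-12, 16-9, 17-15}

Lex-smallest maximum matching: {(0,5), (1,6), (2,8), (3,7), (4,14), (11,12), (16,9), (17,15)}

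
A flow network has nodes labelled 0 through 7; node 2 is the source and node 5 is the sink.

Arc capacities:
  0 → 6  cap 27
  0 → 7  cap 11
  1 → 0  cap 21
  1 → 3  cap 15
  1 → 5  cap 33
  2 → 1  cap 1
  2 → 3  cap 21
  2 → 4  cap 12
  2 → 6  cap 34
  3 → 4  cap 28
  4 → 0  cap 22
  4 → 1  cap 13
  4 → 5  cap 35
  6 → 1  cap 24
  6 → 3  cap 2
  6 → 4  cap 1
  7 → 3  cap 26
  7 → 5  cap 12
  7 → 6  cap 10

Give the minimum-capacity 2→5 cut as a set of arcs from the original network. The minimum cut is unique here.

augment #1: 2→1→5 push 1
augment #2: 2→4→5 push 12
augment #3: 2→3→4→5 push 21
augment #4: 2→6→1→5 push 24
augment #5: 2→6→4→5 push 1
augment #6: 2→6→3→4→5 push 1
augment #7: 2→6→3→4→1→5 push 1
max flow = 61; residual-reachable set from 2 gives S-side
cut edges (S→T): {(2,1), (2,3), (2,4), (6,1), (6,3), (6,4)} total cap 61

Min-cut arcs: {(2,1), (2,3), (2,4), (6,1), (6,3), (6,4)} (total capacity 61)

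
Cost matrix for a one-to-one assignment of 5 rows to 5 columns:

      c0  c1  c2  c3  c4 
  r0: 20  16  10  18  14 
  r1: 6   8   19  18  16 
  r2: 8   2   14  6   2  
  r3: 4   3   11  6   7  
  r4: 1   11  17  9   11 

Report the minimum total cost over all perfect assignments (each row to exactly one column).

Minimum assignment cost: 27

optimal assignment: row0→col2 (cost 10), row1→col1 (cost 8), row2→col4 (cost 2), row3→col3 (cost 6), row4→col0 (cost 1)
total = 10 + 8 + 2 + 6 + 1 = 27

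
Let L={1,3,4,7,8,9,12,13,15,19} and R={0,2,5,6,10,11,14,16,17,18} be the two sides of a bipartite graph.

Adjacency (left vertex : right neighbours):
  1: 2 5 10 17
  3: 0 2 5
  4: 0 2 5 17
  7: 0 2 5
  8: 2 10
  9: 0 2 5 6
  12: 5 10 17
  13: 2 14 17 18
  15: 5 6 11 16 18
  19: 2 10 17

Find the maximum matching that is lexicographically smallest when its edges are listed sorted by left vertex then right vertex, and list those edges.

Lex-smallest maximum matching: {(1,2), (3,0), (4,5), (8,10), (9,6), (12,17), (13,14), (15,11)}

|M| = 8 (so the lex-smallest maximum matching has 8 edges)
process left vertices in ascending order; for each, take the smallest-labelled available neighbour that still permits 8 edges overall, or leave it unmatched if none does
lex-smallest matching: {1-2, 3-0, 4-5, 8-10, 9-6, 12-17, 13-14, 15-11}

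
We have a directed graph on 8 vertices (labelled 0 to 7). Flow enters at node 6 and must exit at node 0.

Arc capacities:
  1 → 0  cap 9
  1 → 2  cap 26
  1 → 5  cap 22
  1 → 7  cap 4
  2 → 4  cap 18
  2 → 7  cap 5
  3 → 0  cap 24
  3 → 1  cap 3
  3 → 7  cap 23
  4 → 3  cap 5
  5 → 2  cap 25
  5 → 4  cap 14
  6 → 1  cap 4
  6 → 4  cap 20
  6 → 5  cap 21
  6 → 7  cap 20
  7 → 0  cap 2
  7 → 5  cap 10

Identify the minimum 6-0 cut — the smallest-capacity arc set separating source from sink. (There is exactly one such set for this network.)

augment #1: 6→1→0 push 4
augment #2: 6→7→0 push 2
augment #3: 6→4→3→0 push 5
max flow = 11; residual-reachable set from 6 gives S-side
cut edges (S→T): {(4,3), (6,1), (7,0)} total cap 11

Min-cut arcs: {(4,3), (6,1), (7,0)} (total capacity 11)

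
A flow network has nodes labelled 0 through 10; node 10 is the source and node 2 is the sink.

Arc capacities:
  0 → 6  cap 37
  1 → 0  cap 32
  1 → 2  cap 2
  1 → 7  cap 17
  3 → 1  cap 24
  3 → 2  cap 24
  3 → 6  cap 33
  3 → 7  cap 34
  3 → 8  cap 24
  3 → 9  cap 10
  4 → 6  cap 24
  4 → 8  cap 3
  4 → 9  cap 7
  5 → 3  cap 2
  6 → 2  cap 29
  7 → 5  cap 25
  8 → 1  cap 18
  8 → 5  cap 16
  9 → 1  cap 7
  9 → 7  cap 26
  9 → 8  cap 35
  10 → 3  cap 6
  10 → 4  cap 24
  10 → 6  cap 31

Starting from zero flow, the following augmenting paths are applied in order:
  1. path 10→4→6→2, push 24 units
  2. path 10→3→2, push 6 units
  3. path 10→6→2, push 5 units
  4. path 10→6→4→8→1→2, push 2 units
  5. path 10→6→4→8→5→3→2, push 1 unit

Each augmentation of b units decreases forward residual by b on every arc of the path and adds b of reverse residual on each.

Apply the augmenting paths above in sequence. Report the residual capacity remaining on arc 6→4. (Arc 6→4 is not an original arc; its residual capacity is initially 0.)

after path 1 (10→4→6→2, push 24): res(6,4)=24
after path 2 (10→3→2, push 6): res(6,4)=24
after path 3 (10→6→2, push 5): res(6,4)=24
after path 4 (10→6→4→8→1→2, push 2): res(6,4)=22
after path 5 (10→6→4→8→5→3→2, push 1): res(6,4)=21

Residual capacity of (6,4): 21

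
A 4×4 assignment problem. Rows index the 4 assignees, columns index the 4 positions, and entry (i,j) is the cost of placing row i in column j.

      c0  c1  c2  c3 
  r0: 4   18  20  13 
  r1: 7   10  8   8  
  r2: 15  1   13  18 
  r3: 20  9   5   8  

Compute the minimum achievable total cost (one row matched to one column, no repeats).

optimal assignment: row0→col0 (cost 4), row1→col3 (cost 8), row2→col1 (cost 1), row3→col2 (cost 5)
total = 4 + 8 + 1 + 5 = 18

Minimum assignment cost: 18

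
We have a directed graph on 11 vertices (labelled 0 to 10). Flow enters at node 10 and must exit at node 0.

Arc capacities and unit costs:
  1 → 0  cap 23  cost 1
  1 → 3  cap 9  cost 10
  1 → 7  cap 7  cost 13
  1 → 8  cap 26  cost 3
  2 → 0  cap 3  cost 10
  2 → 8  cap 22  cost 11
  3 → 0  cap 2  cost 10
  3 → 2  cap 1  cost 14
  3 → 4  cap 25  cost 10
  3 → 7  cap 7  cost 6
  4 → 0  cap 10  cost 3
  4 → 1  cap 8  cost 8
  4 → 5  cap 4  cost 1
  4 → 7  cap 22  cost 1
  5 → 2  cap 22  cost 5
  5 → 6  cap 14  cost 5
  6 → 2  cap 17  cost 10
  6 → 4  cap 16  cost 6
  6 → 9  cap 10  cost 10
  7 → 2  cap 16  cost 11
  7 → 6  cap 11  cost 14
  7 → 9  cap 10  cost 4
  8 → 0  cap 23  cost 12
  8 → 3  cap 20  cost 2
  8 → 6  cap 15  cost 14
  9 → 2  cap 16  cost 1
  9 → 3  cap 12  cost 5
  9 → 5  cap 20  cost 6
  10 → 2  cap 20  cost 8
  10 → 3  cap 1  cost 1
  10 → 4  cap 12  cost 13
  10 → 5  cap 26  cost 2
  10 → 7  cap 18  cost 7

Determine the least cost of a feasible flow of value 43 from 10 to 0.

shortest-cost path #1: 10→3→0 push 1 @ unit cost 11 (adds 11)
shortest-cost path #2: 10→4→0 push 10 @ unit cost 16 (adds 160)
shortest-cost path #3: 10→5→2→0 push 3 @ unit cost 17 (adds 51)
shortest-cost path #4: 10→4→1→0 push 2 @ unit cost 22 (adds 44)
shortest-cost path #5: 10→5→6→4→1→0 push 6 @ unit cost 22 (adds 132)
shortest-cost path #6: 10→7→9→3→0 push 1 @ unit cost 26 (adds 26)
shortest-cost path #7: 10→5→2→8→0 push 17 @ unit cost 30 (adds 510)
shortest-cost path #8: 10→2→8→0 push 3 @ unit cost 31 (adds 93)
total cost = 1027

Minimum cost for 43 units: 1027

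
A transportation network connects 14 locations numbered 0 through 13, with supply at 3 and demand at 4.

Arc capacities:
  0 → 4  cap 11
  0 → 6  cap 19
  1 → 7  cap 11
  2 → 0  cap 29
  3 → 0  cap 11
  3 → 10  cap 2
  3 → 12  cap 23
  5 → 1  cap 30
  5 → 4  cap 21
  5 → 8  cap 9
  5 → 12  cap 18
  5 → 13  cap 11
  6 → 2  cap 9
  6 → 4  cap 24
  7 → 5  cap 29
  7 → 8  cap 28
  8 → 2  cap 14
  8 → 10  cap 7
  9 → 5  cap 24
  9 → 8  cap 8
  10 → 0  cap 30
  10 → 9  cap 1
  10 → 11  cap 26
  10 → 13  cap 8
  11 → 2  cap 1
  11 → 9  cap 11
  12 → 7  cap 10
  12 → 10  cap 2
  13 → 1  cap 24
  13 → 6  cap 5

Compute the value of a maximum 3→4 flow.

Maximum flow value: 25

augment #1: 3→0→4 bottleneck 11, total now 11
augment #2: 3→10→0→6→4 bottleneck 2, total now 13
augment #3: 3→12→7→5→4 bottleneck 10, total now 23
augment #4: 3→12→10→0→6→4 bottleneck 2, total now 25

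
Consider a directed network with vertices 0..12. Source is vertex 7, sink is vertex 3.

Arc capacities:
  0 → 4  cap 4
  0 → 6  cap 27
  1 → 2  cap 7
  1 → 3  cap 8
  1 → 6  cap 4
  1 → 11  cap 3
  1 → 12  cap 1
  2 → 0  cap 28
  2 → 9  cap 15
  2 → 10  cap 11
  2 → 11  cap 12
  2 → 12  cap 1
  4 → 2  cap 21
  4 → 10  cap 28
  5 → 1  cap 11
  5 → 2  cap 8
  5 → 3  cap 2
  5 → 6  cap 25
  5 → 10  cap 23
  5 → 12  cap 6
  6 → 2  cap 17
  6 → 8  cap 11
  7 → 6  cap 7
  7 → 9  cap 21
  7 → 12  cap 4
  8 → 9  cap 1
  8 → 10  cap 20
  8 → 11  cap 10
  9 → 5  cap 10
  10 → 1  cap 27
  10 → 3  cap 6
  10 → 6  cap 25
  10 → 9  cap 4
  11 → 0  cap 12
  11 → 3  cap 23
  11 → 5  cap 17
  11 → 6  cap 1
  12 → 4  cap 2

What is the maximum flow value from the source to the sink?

augment #1: 7→9→5→3 bottleneck 2, total now 2
augment #2: 7→6→2→10→3 bottleneck 6, total now 8
augment #3: 7→6→2→11→3 bottleneck 1, total now 9
augment #4: 7→9→5→1→3 bottleneck 8, total now 17
augment #5: 7→12→4→2→11→3 bottleneck 2, total now 19

Maximum flow value: 19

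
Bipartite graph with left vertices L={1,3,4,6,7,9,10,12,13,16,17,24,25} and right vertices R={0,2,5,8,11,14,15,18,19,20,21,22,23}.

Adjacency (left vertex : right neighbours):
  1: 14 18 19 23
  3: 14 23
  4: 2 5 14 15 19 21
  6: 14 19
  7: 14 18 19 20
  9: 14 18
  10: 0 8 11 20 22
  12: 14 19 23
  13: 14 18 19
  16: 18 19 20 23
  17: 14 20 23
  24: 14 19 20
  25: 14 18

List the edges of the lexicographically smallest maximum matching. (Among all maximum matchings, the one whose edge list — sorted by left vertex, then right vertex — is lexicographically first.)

Lex-smallest maximum matching: {(1,14), (3,23), (4,2), (6,19), (7,18), (10,0), (16,20)}

|M| = 7 (so the lex-smallest maximum matching has 7 edges)
process left vertices in ascending order; for each, take the smallest-labelled available neighbour that still permits 7 edges overall, or leave it unmatched if none does
lex-smallest matching: {1-14, 3-23, 4-2, 6-19, 7-18, 10-0, 16-20}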